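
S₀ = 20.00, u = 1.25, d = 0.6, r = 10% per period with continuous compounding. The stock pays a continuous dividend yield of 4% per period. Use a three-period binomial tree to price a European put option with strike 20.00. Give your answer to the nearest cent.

2.14

Per-period risk-free factor R = e^0.1 = 1.1052; dividend-adjusted growth = e^(0.1−0.04) = 1.0618.
Risk-neutral probability p = (1.0618 − 0.6)/(1.25 − 0.6) = 0.4618/0.6500 = 0.7105
Terminal stock prices: S_uuu = 39.06, S_uud = 18.75, S_udd = 9, S_ddd = 4.32
Terminal payoffs (K − S): max(-19.06, 0) = 0, max(1.25, 0) = 1.25, max(11, 0) = 11, max(15.68, 0) = 15.68
Node uu (S = 31.25): V_uu = e^(−0.1)·[0.7105·0.0000 + 0.2895·1.2500] = 0.3274
Node ud (S = 15): V_ud = e^(−0.1)·[0.7105·1.2500 + 0.2895·11.0000] = 3.6849
Node dd (S = 7.2): V_dd = e^(−0.1)·[0.7105·11.0000 + 0.2895·15.6800] = 11.1791
Node u (S = 25): V_u = e^(−0.1)·[0.7105·0.3274 + 0.2895·3.6849] = 1.1757
Node d (S = 12): V_d = e^(−0.1)·[0.7105·3.6849 + 0.2895·11.1791] = 5.2972
Node 0 (S = 20): V_0 = e^(−0.1)·[0.7105·1.1757 + 0.2895·5.2972] = 2.1434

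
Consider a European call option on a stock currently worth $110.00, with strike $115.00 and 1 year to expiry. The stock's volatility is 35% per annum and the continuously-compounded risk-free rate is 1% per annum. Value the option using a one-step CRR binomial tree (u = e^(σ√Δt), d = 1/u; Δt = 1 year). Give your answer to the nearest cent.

$17.39

CRR parameters: u = e^(σ√Δt) = e^(0.35·√1) = 1.4191, d = 1/u = 0.7047
Per-period rate: rΔt = 0.01·1 = 0.01, so R = e^0.01 = 1.0101
Risk-neutral probability p = (e^0.01 − 0.7047)/(1.4191 − 0.7047) = 0.3054/0.7144 = 0.4275
Terminal stock prices: S_u = 156.1, S_d = 77.52
Terminal payoffs (S − K): max(41.1, 0) = 41.1, max(-37.48, 0) = 0
Node 0 (S = 110): V_0 = e^(−0.01)·[0.4275·41.0974 + 0.5725·0.0000] = 17.3923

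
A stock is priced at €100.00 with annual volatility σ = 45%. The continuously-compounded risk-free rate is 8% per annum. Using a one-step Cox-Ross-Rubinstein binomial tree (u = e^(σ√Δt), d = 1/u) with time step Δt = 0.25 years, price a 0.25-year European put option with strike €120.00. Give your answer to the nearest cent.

CRR parameters: u = e^(σ√Δt) = e^(0.45·√0.25) = 1.2523, d = 1/u = 0.7985
Per-period rate: rΔt = 0.08·0.25 = 0.02, so R = e^0.02 = 1.0202
Risk-neutral probability p = (e^0.02 − 0.7985)/(1.2523 − 0.7985) = 0.2217/0.4538 = 0.4885
Terminal stock prices: S_u = 125.2, S_d = 79.85
Terminal payoffs (K − S): max(-5.232, 0) = 0, max(40.15, 0) = 40.15
Node 0 (S = 100): V_0 = e^(−0.02)·[0.4885·0.0000 + 0.5115·40.1484] = 20.1292

€20.13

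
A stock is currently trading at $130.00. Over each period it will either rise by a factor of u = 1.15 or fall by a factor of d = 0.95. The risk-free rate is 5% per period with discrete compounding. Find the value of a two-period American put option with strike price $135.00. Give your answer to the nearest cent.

Risk-neutral probability p = (1 + 0.05 − 0.95)/(1.15 − 0.95) = 0.1000/0.2000 = 0.5000
Terminal stock prices: S_uu = 171.9, S_ud = 142, S_dd = 117.3
Terminal payoffs (K − S): max(-36.92, 0) = 0, max(-7.025, 0) = 0, max(17.67, 0) = 17.67
Node u (S = 149.5): continuation = 1/1.05·[0.5000·0.0000 + 0.5000·0.0000] = 0.0000; exercise value = 0.0000 ≤ continuation, so V_u = 0.0000
Node d (S = 123.5): continuation = 1/1.05·[0.5000·0.0000 + 0.5000·17.6750] = 8.4167; exercise value = 11.5000 > continuation, so V_d = 11.5000 (exercise)
Node 0 (S = 130): continuation = 1/1.05·[0.5000·0.0000 + 0.5000·11.5000] = 5.4762; exercise value = 5.0000 ≤ continuation, so V_0 = 5.4762

$5.48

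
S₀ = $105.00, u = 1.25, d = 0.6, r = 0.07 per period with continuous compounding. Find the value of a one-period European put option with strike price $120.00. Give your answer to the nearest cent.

$14.51

Risk-neutral probability p = (e^0.07 − 0.6)/(1.25 − 0.6) = 0.4725/0.6500 = 0.7269
Terminal stock prices: S_u = 131.2, S_d = 63
Terminal payoffs (K − S): max(-11.25, 0) = 0, max(57, 0) = 57
Node 0 (S = 105): V_0 = e^(−0.07)·[0.7269·0.0000 + 0.2731·57.0000] = 14.5124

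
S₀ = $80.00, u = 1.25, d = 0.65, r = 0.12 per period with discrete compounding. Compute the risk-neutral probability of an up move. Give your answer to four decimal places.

p = 0.7833

Risk-neutral probability p = (1 + 0.12 − 0.65)/(1.25 − 0.65) = 0.4700/0.6000 = 0.7833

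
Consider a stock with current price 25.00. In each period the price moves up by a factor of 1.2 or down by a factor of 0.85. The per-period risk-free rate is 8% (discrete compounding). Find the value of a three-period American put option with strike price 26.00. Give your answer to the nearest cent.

1.77

Risk-neutral probability p = (1 + 0.08 − 0.85)/(1.2 − 0.85) = 0.2300/0.3500 = 0.6571
Terminal stock prices: S_uuu = 43.2, S_uud = 30.6, S_udd = 21.67, S_ddd = 15.35
Terminal payoffs (K − S): max(-17.2, 0) = 0, max(-4.6, 0) = 0, max(4.325, 0) = 4.325, max(10.65, 0) = 10.65
Node uu (S = 36): continuation = 1/1.08·[0.6571·0.0000 + 0.3429·0.0000] = 0.0000; exercise value = 0.0000 ≤ continuation, so V_uu = 0.0000
Node ud (S = 25.5): continuation = 1/1.08·[0.6571·0.0000 + 0.3429·4.3250] = 1.3730; exercise value = 0.5000 ≤ continuation, so V_ud = 1.3730
Node dd (S = 18.06): continuation = 1/1.08·[0.6571·4.3250 + 0.3429·10.6469] = 6.0116; exercise value = 7.9375 > continuation, so V_dd = 7.9375 (exercise)
Node u (S = 30): continuation = 1/1.08·[0.6571·0.0000 + 0.3429·1.3730] = 0.4359; exercise value = 0.0000 ≤ continuation, so V_u = 0.4359
Node d (S = 21.25): continuation = 1/1.08·[0.6571·1.3730 + 0.3429·7.9375] = 3.3553; exercise value = 4.7500 > continuation, so V_d = 4.7500 (exercise)
Node 0 (S = 25): continuation = 1/1.08·[0.6571·0.4359 + 0.3429·4.7500] = 1.7732; exercise value = 1.0000 ≤ continuation, so V_0 = 1.7732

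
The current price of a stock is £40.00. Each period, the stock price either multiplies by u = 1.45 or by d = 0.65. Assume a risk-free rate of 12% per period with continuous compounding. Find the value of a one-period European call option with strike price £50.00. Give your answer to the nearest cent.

Risk-neutral probability p = (e^0.12 − 0.65)/(1.45 − 0.65) = 0.4775/0.8000 = 0.5969
Terminal stock prices: S_u = 58, S_d = 26
Terminal payoffs (S − K): max(8, 0) = 8, max(-24, 0) = 0
Node 0 (S = 40): V_0 = e^(−0.12)·[0.5969·8.0000 + 0.4031·0.0000] = 4.2350

£4.24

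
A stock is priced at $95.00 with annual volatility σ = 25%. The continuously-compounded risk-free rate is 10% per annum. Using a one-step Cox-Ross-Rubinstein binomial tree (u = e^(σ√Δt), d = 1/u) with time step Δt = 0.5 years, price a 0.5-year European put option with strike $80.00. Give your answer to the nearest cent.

$0.15

CRR parameters: u = e^(σ√Δt) = e^(0.25·√0.5) = 1.1934, d = 1/u = 0.8380
Per-period rate: rΔt = 0.1·0.5 = 0.05, so R = e^0.05 = 1.0513
Risk-neutral probability p = (e^0.05 − 0.8380)/(1.1934 − 0.8380) = 0.2133/0.3554 = 0.6002
Terminal stock prices: S_u = 113.4, S_d = 79.61
Terminal payoffs (K − S): max(-33.37, 0) = 0, max(0.3931, 0) = 0.3931
Node 0 (S = 95): V_0 = e^(−0.05)·[0.6002·0.0000 + 0.3998·0.3931] = 0.1495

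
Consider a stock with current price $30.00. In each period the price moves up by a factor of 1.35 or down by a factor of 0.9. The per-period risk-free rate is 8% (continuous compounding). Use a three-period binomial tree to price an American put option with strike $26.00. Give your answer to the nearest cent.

Risk-neutral probability p = (e^0.08 − 0.9)/(1.35 − 0.9) = 0.1833/0.4500 = 0.4073
Terminal stock prices: S_uuu = 73.81, S_uud = 49.21, S_udd = 32.8, S_ddd = 21.87
Terminal payoffs (K − S): max(-47.81, 0) = 0, max(-23.21, 0) = 0, max(-6.805, 0) = 0, max(4.13, 0) = 4.13
Node uu (S = 54.68): continuation = e^(−0.08)·[0.4073·0.0000 + 0.5927·0.0000] = 0.0000; exercise value = 0.0000 ≤ continuation, so V_uu = 0.0000
Node ud (S = 36.45): continuation = e^(−0.08)·[0.4073·0.0000 + 0.5927·0.0000] = 0.0000; exercise value = 0.0000 ≤ continuation, so V_ud = 0.0000
Node dd (S = 24.3): continuation = e^(−0.08)·[0.4073·0.0000 + 0.5927·4.1300] = 2.2596; exercise value = 1.7000 ≤ continuation, so V_dd = 2.2596
Node u (S = 40.5): continuation = e^(−0.08)·[0.4073·0.0000 + 0.5927·0.0000] = 0.0000; exercise value = 0.0000 ≤ continuation, so V_u = 0.0000
Node d (S = 27): continuation = e^(−0.08)·[0.4073·0.0000 + 0.5927·2.2596] = 1.2363; exercise value = 0.0000 ≤ continuation, so V_d = 1.2363
Node 0 (S = 30): continuation = e^(−0.08)·[0.4073·0.0000 + 0.5927·1.2363] = 0.6764; exercise value = 0.0000 ≤ continuation, so V_0 = 0.6764

$0.68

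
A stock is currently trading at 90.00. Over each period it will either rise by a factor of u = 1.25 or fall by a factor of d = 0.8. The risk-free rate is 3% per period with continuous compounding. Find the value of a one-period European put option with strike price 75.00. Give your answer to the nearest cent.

1.42

Risk-neutral probability p = (e^0.03 − 0.8)/(1.25 − 0.8) = 0.2305/0.4500 = 0.5121
Terminal stock prices: S_u = 112.5, S_d = 72
Terminal payoffs (K − S): max(-37.5, 0) = 0, max(3, 0) = 3
Node 0 (S = 90): V_0 = e^(−0.03)·[0.5121·0.0000 + 0.4879·3.0000] = 1.4204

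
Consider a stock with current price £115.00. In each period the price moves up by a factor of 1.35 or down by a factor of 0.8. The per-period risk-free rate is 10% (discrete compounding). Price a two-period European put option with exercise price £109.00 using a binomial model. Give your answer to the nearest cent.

Risk-neutral probability p = (1 + 0.1 − 0.8)/(1.35 − 0.8) = 0.3000/0.5500 = 0.5455
Terminal stock prices: S_uu = 209.6, S_ud = 124.2, S_dd = 73.6
Terminal payoffs (K − S): max(-100.6, 0) = 0, max(-15.2, 0) = 0, max(35.4, 0) = 35.4
Node u (S = 155.2): V_u = 1/1.1·[0.5455·0.0000 + 0.4545·0.0000] = 0.0000
Node d (S = 92): V_d = 1/1.1·[0.5455·0.0000 + 0.4545·35.4000] = 14.6281
Node 0 (S = 115): V_0 = 1/1.1·[0.5455·0.0000 + 0.4545·14.6281] = 6.0447

£6.04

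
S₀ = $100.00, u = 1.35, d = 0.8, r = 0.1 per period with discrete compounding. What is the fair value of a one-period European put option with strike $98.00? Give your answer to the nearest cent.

Risk-neutral probability p = (1 + 0.1 − 0.8)/(1.35 − 0.8) = 0.3000/0.5500 = 0.5455
Terminal stock prices: S_u = 135, S_d = 80
Terminal payoffs (K − S): max(-37, 0) = 0, max(18, 0) = 18
Node 0 (S = 100): V_0 = 1/1.1·[0.5455·0.0000 + 0.4545·18.0000] = 7.4380

$7.44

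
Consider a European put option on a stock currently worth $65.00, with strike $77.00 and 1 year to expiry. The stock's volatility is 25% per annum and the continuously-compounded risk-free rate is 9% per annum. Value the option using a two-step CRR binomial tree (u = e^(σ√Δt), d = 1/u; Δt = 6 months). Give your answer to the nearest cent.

CRR parameters: u = e^(σ√Δt) = e^(0.25·√0.5) = 1.1934, d = 1/u = 0.8380
Per-period rate: rΔt = 0.09·0.5 = 0.045, so R = e^0.045 = 1.0460
Risk-neutral probability p = (e^0.045 − 0.8380)/(1.1934 − 0.8380) = 0.2081/0.3554 = 0.5854
Terminal stock prices: S_uu = 92.57, S_ud = 65, S_dd = 45.64
Terminal payoffs (K − S): max(-15.57, 0) = 0, max(12, 0) = 12, max(31.36, 0) = 31.36
Node u (S = 77.57): V_u = e^(−0.045)·[0.5854·0.0000 + 0.4146·12.0000] = 4.7559
Node d (S = 54.47): V_d = e^(−0.045)·[0.5854·12.0000 + 0.4146·31.3577] = 19.1440
Node 0 (S = 65): V_0 = e^(−0.045)·[0.5854·4.7559 + 0.4146·19.1440] = 10.2490

$10.25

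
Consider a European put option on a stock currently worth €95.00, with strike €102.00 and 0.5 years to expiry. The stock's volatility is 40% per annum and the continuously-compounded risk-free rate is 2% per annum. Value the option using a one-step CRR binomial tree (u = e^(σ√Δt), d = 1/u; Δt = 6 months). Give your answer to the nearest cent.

CRR parameters: u = e^(σ√Δt) = e^(0.4·√0.5) = 1.3269, d = 1/u = 0.7536
Per-period rate: rΔt = 0.02·0.5 = 0.01, so R = e^0.01 = 1.0101
Risk-neutral probability p = (e^0.01 − 0.7536)/(1.3269 − 0.7536) = 0.2564/0.5733 = 0.4473
Terminal stock prices: S_u = 126.1, S_d = 71.6
Terminal payoffs (K − S): max(-24.06, 0) = 0, max(30.4, 0) = 30.4
Node 0 (S = 95): V_0 = e^(−0.01)·[0.4473·0.0000 + 0.5527·30.4044] = 16.6376

€16.64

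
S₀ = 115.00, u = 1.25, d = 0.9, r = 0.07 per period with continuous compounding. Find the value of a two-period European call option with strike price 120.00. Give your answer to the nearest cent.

Risk-neutral probability p = (e^0.07 − 0.9)/(1.25 − 0.9) = 0.1725/0.3500 = 0.4929
Terminal stock prices: S_uu = 179.7, S_ud = 129.4, S_dd = 93.15
Terminal payoffs (S − K): max(59.69, 0) = 59.69, max(9.375, 0) = 9.375, max(-26.85, 0) = 0
Node u (S = 143.8): V_u = e^(−0.07)·[0.4929·59.6875 + 0.5071·9.3750] = 31.8627
Node d (S = 103.5): V_d = e^(−0.07)·[0.4929·9.3750 + 0.5071·0.0000] = 4.3084
Node 0 (S = 115): V_0 = e^(−0.07)·[0.4929·31.8627 + 0.5071·4.3084] = 16.6799

16.68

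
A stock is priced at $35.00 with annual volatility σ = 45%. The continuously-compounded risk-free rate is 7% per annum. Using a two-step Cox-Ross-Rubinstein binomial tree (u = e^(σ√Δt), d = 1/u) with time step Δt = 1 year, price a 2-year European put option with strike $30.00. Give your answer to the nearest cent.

$3.89

CRR parameters: u = e^(σ√Δt) = e^(0.45·√1) = 1.5683, d = 1/u = 0.6376
Per-period rate: rΔt = 0.07·1 = 0.07, so R = e^0.07 = 1.0725
Risk-neutral probability p = (e^0.07 − 0.6376)/(1.5683 − 0.6376) = 0.4349/0.9307 = 0.4673
Terminal stock prices: S_uu = 86.09, S_ud = 35, S_dd = 14.23
Terminal payoffs (K − S): max(-56.09, 0) = 0, max(-5, 0) = 0, max(15.77, 0) = 15.77
Node u (S = 54.89): V_u = e^(−0.07)·[0.4673·0.0000 + 0.5327·0.0000] = 0.0000
Node d (S = 22.32): V_d = e^(−0.07)·[0.4673·0.0000 + 0.5327·15.7701] = 7.8332
Node 0 (S = 35): V_0 = e^(−0.07)·[0.4673·0.0000 + 0.5327·7.8332] = 3.8909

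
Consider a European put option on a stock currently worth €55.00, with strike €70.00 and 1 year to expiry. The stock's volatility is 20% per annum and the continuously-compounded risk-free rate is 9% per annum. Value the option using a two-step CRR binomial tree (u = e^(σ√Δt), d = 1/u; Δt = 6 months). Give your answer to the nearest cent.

€10.05

CRR parameters: u = e^(σ√Δt) = e^(0.2·√0.5) = 1.1519, d = 1/u = 0.8681
Per-period rate: rΔt = 0.09·0.5 = 0.045, so R = e^0.045 = 1.0460
Risk-neutral probability p = (e^0.045 − 0.8681)/(1.1519 − 0.8681) = 0.1779/0.2838 = 0.6269
Terminal stock prices: S_uu = 72.98, S_ud = 55, S_dd = 41.45
Terminal payoffs (K − S): max(-2.979, 0) = 0, max(15, 0) = 15, max(28.55, 0) = 28.55
Node u (S = 63.36): V_u = e^(−0.045)·[0.6269·0.0000 + 0.3731·15.0000] = 5.3503
Node d (S = 47.75): V_d = e^(−0.045)·[0.6269·15.0000 + 0.3731·28.5499] = 19.1730
Node 0 (S = 55): V_0 = e^(−0.045)·[0.6269·5.3503 + 0.3731·19.1730] = 10.0453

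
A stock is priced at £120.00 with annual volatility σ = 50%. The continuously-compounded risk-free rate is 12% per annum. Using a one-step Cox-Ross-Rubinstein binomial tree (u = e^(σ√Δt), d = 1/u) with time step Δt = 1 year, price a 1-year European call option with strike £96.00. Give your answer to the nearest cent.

CRR parameters: u = e^(σ√Δt) = e^(0.5·√1) = 1.6487, d = 1/u = 0.6065
Per-period rate: rΔt = 0.12·1 = 0.12, so R = e^0.12 = 1.1275
Risk-neutral probability p = (e^0.12 − 0.6065)/(1.6487 − 0.6065) = 0.5210/1.0422 = 0.4999
Terminal stock prices: S_u = 197.8, S_d = 72.78
Terminal payoffs (S − K): max(101.8, 0) = 101.8, max(-23.22, 0) = 0
Node 0 (S = 120): V_0 = e^(−0.12)·[0.4999·101.8466 + 0.5001·0.0000] = 45.1537

£45.15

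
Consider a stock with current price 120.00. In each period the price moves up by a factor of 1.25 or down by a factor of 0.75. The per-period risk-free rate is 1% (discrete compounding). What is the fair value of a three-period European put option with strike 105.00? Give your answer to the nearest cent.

13.03

Risk-neutral probability p = (1 + 0.01 − 0.75)/(1.25 − 0.75) = 0.2600/0.5000 = 0.5200
Terminal stock prices: S_uuu = 234.4, S_uud = 140.6, S_udd = 84.38, S_ddd = 50.62
Terminal payoffs (K − S): max(-129.4, 0) = 0, max(-35.62, 0) = 0, max(20.62, 0) = 20.62, max(54.38, 0) = 54.38
Node uu (S = 187.5): V_uu = 1/1.01·[0.5200·0.0000 + 0.4800·0.0000] = 0.0000
Node ud (S = 112.5): V_ud = 1/1.01·[0.5200·0.0000 + 0.4800·20.6250] = 9.8020
Node dd (S = 67.5): V_dd = 1/1.01·[0.5200·20.6250 + 0.4800·54.3750] = 36.4604
Node u (S = 150): V_u = 1/1.01·[0.5200·0.0000 + 0.4800·9.8020] = 4.6584
Node d (S = 90): V_d = 1/1.01·[0.5200·9.8020 + 0.4800·36.4604] = 22.3743
Node 0 (S = 120): V_0 = 1/1.01·[0.5200·4.6584 + 0.4800·22.3743] = 13.0317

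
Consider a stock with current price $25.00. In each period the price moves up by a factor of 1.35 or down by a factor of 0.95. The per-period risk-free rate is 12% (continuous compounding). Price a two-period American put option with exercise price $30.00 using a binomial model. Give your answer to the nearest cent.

$5.00

Risk-neutral probability p = (e^0.12 − 0.95)/(1.35 − 0.95) = 0.1775/0.4000 = 0.4437
Terminal stock prices: S_uu = 45.56, S_ud = 32.06, S_dd = 22.56
Terminal payoffs (K − S): max(-15.56, 0) = 0, max(-2.062, 0) = 0, max(7.438, 0) = 7.438
Node u (S = 33.75): continuation = e^(−0.12)·[0.4437·0.0000 + 0.5563·0.0000] = 0.0000; exercise value = 0.0000 ≤ continuation, so V_u = 0.0000
Node d (S = 23.75): continuation = e^(−0.12)·[0.4437·0.0000 + 0.5563·7.4375] = 3.6693; exercise value = 6.2500 > continuation, so V_d = 6.2500 (exercise)
Node 0 (S = 25): continuation = e^(−0.12)·[0.4437·0.0000 + 0.5563·6.2500] = 3.0835; exercise value = 5.0000 > continuation, so V_0 = 5.0000 (exercise)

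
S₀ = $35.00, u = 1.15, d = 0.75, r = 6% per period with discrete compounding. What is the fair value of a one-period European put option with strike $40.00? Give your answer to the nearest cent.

$2.92

Risk-neutral probability p = (1 + 0.06 − 0.75)/(1.15 − 0.75) = 0.3100/0.4000 = 0.7750
Terminal stock prices: S_u = 40.25, S_d = 26.25
Terminal payoffs (K − S): max(-0.25, 0) = 0, max(13.75, 0) = 13.75
Node 0 (S = 35): V_0 = 1/1.06·[0.7750·0.0000 + 0.2250·13.7500] = 2.9186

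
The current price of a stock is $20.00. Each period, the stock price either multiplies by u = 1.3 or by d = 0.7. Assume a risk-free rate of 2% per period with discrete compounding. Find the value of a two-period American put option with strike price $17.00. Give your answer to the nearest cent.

Risk-neutral probability p = (1 + 0.02 − 0.7)/(1.3 − 0.7) = 0.3200/0.6000 = 0.5333
Terminal stock prices: S_uu = 33.8, S_ud = 18.2, S_dd = 9.8
Terminal payoffs (K − S): max(-16.8, 0) = 0, max(-1.2, 0) = 0, max(7.2, 0) = 7.2
Node u (S = 26): continuation = 1/1.02·[0.5333·0.0000 + 0.4667·0.0000] = 0.0000; exercise value = 0.0000 ≤ continuation, so V_u = 0.0000
Node d (S = 14): continuation = 1/1.02·[0.5333·0.0000 + 0.4667·7.2000] = 3.2941; exercise value = 3.0000 ≤ continuation, so V_d = 3.2941
Node 0 (S = 20): continuation = 1/1.02·[0.5333·0.0000 + 0.4667·3.2941] = 1.5071; exercise value = 0.0000 ≤ continuation, so V_0 = 1.5071

$1.51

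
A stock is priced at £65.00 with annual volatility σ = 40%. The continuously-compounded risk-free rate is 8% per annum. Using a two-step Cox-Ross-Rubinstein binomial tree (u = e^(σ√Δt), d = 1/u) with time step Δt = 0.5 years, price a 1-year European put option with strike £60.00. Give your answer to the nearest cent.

CRR parameters: u = e^(σ√Δt) = e^(0.4·√0.5) = 1.3269, d = 1/u = 0.7536
Per-period rate: rΔt = 0.08·0.5 = 0.04, so R = e^0.04 = 1.0408
Risk-neutral probability p = (e^0.04 − 0.7536)/(1.3269 − 0.7536) = 0.2872/0.5733 = 0.5009
Terminal stock prices: S_uu = 114.4, S_ud = 65, S_dd = 36.92
Terminal payoffs (K − S): max(-54.44, 0) = 0, max(-5, 0) = 0, max(23.08, 0) = 23.08
Node u (S = 86.25): V_u = e^(−0.04)·[0.5009·0.0000 + 0.4991·0.0000] = 0.0000
Node d (S = 48.99): V_d = e^(−0.04)·[0.5009·0.0000 + 0.4991·23.0819] = 11.0674
Node 0 (S = 65): V_0 = e^(−0.04)·[0.5009·0.0000 + 0.4991·11.0674] = 5.3066

£5.31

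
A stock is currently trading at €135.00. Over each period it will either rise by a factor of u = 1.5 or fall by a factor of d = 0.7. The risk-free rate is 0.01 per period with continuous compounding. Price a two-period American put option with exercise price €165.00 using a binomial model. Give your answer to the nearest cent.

Risk-neutral probability p = (e^0.01 − 0.7)/(1.5 − 0.7) = 0.3101/0.8000 = 0.3876
Terminal stock prices: S_uu = 303.8, S_ud = 141.8, S_dd = 66.15
Terminal payoffs (K − S): max(-138.8, 0) = 0, max(23.25, 0) = 23.25, max(98.85, 0) = 98.85
Node u (S = 202.5): continuation = e^(−0.01)·[0.3876·0.0000 + 0.6124·23.2500] = 14.0975; exercise value = 0.0000 ≤ continuation, so V_u = 14.0975
Node d (S = 94.5): continuation = e^(−0.01)·[0.3876·23.2500 + 0.6124·98.8500] = 68.8582; exercise value = 70.5000 > continuation, so V_d = 70.5000 (exercise)
Node 0 (S = 135): continuation = e^(−0.01)·[0.3876·14.0975 + 0.6124·70.5000] = 48.1565; exercise value = 30.0000 ≤ continuation, so V_0 = 48.1565

€48.16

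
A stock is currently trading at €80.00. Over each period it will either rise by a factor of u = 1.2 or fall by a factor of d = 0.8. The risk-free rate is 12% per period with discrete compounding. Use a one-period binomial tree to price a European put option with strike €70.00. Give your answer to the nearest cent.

€1.07

Risk-neutral probability p = (1 + 0.12 − 0.8)/(1.2 − 0.8) = 0.3200/0.4000 = 0.8000
Terminal stock prices: S_u = 96, S_d = 64
Terminal payoffs (K − S): max(-26, 0) = 0, max(6, 0) = 6
Node 0 (S = 80): V_0 = 1/1.12·[0.8000·0.0000 + 0.2000·6.0000] = 1.0714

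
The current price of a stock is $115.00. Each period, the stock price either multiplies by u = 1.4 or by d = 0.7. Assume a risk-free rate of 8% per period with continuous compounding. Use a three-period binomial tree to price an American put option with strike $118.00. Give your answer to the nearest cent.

$19.11

Risk-neutral probability p = (e^0.08 − 0.7)/(1.4 − 0.7) = 0.3833/0.7000 = 0.5476
Terminal stock prices: S_uuu = 315.6, S_uud = 157.8, S_udd = 78.89, S_ddd = 39.44
Terminal payoffs (K − S): max(-197.6, 0) = 0, max(-39.78, 0) = 0, max(39.11, 0) = 39.11, max(78.56, 0) = 78.56
Node uu (S = 225.4): continuation = e^(−0.08)·[0.5476·0.0000 + 0.4524·0.0000] = 0.0000; exercise value = 0.0000 ≤ continuation, so V_uu = 0.0000
Node ud (S = 112.7): continuation = e^(−0.08)·[0.5476·0.0000 + 0.4524·39.1100] = 16.3347; exercise value = 5.3000 ≤ continuation, so V_ud = 16.3347
Node dd (S = 56.35): continuation = e^(−0.08)·[0.5476·39.1100 + 0.4524·78.5550] = 52.5777; exercise value = 61.6500 > continuation, so V_dd = 61.6500 (exercise)
Node u (S = 161): continuation = e^(−0.08)·[0.5476·0.0000 + 0.4524·16.3347] = 6.8224; exercise value = 0.0000 ≤ continuation, so V_u = 6.8224
Node d (S = 80.5): continuation = e^(−0.08)·[0.5476·16.3347 + 0.4524·61.6500] = 34.0053; exercise value = 37.5000 > continuation, so V_d = 37.5000 (exercise)
Node 0 (S = 115): continuation = e^(−0.08)·[0.5476·6.8224 + 0.4524·37.5000] = 19.1107; exercise value = 3.0000 ≤ continuation, so V_0 = 19.1107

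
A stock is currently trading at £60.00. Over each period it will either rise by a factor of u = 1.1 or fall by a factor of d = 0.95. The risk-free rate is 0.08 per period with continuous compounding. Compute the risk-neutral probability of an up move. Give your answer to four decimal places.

Risk-neutral probability p = (e^0.08 − 0.95)/(1.1 − 0.95) = 0.1333/0.1500 = 0.8886

p = 0.8886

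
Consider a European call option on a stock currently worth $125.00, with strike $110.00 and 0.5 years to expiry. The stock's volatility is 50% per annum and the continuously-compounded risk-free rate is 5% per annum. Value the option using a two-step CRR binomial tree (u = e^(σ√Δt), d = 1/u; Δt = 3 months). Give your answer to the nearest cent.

CRR parameters: u = e^(σ√Δt) = e^(0.5·√0.25) = 1.2840, d = 1/u = 0.7788
Per-period rate: rΔt = 0.05·0.25 = 0.0125, so R = e^0.0125 = 1.0126
Risk-neutral probability p = (e^0.0125 − 0.7788)/(1.2840 − 0.7788) = 0.2338/0.5052 = 0.4627
Terminal stock prices: S_uu = 206.1, S_ud = 125, S_dd = 75.82
Terminal payoffs (S − K): max(96.09, 0) = 96.09, max(15, 0) = 15, max(-34.18, 0) = 0
Node u (S = 160.5): V_u = e^(−0.0125)·[0.4627·96.0902 + 0.5373·15.0000] = 51.8696
Node d (S = 97.35): V_d = e^(−0.0125)·[0.4627·15.0000 + 0.5373·0.0000] = 6.8546
Node 0 (S = 125): V_0 = e^(−0.0125)·[0.4627·51.8696 + 0.5373·6.8546] = 27.3401

$27.34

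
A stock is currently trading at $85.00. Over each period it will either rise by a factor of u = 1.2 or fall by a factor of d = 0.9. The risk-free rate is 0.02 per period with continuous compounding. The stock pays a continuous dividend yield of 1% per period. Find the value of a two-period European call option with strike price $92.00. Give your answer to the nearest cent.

Per-period risk-free factor R = e^0.02 = 1.0202; dividend-adjusted growth = e^(0.02−0.01) = 1.0101.
Risk-neutral probability p = (1.0101 − 0.9)/(1.2 − 0.9) = 0.1101/0.3000 = 0.3668
Terminal stock prices: S_uu = 122.4, S_ud = 91.8, S_dd = 68.85
Terminal payoffs (S − K): max(30.4, 0) = 30.4, max(-0.2, 0) = 0, max(-23.15, 0) = 0
Node u (S = 102): V_u = e^(−0.02)·[0.3668·30.4000 + 0.6332·0.0000] = 10.9309
Node d (S = 76.5): V_d = e^(−0.02)·[0.3668·0.0000 + 0.6332·0.0000] = 0.0000
Node 0 (S = 85): V_0 = e^(−0.02)·[0.3668·10.9309 + 0.6332·0.0000] = 3.9304

$3.93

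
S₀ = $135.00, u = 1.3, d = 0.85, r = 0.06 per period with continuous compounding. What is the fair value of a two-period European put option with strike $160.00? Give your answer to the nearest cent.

Risk-neutral probability p = (e^0.06 − 0.85)/(1.3 − 0.85) = 0.2118/0.4500 = 0.4707
Terminal stock prices: S_uu = 228.2, S_ud = 149.2, S_dd = 97.54
Terminal payoffs (K − S): max(-68.15, 0) = 0, max(10.83, 0) = 10.83, max(62.46, 0) = 62.46
Node u (S = 175.5): V_u = e^(−0.06)·[0.4707·0.0000 + 0.5293·10.8250] = 5.3955
Node d (S = 114.8): V_d = e^(−0.06)·[0.4707·10.8250 + 0.5293·62.4625] = 35.9323
Node 0 (S = 135): V_0 = e^(−0.06)·[0.4707·5.3955 + 0.5293·35.9323] = 20.3018

$20.30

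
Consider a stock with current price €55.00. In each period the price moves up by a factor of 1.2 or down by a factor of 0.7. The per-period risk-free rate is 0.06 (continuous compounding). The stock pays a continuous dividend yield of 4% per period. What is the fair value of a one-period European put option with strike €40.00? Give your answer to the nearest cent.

€0.51

Per-period risk-free factor R = e^0.06 = 1.0618; dividend-adjusted growth = e^(0.06−0.04) = 1.0202.
Risk-neutral probability p = (1.0202 − 0.7)/(1.2 − 0.7) = 0.3202/0.5000 = 0.6404
Terminal stock prices: S_u = 66, S_d = 38.5
Terminal payoffs (K − S): max(-26, 0) = 0, max(1.5, 0) = 1.5
Node 0 (S = 55): V_0 = e^(−0.06)·[0.6404·0.0000 + 0.3596·1.5000] = 0.5080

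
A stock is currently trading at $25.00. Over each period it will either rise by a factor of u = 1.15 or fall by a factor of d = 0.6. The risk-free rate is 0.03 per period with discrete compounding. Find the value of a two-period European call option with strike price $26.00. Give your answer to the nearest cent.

$4.07

Risk-neutral probability p = (1 + 0.03 − 0.6)/(1.15 − 0.6) = 0.4300/0.5500 = 0.7818
Terminal stock prices: S_uu = 33.06, S_ud = 17.25, S_dd = 9
Terminal payoffs (S − K): max(7.062, 0) = 7.062, max(-8.75, 0) = 0, max(-17, 0) = 0
Node u (S = 28.75): V_u = 1/1.03·[0.7818·7.0625 + 0.2182·0.0000] = 5.3608
Node d (S = 15): V_d = 1/1.03·[0.7818·0.0000 + 0.2182·0.0000] = 0.0000
Node 0 (S = 25): V_0 = 1/1.03·[0.7818·5.3608 + 0.2182·0.0000] = 4.0691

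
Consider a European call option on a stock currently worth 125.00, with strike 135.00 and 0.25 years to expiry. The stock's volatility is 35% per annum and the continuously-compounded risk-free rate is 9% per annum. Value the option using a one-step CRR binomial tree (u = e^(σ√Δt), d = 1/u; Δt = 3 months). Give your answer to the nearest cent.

7.08

CRR parameters: u = e^(σ√Δt) = e^(0.35·√0.25) = 1.1912, d = 1/u = 0.8395
Per-period rate: rΔt = 0.09·0.25 = 0.0225, so R = e^0.0225 = 1.0228
Risk-neutral probability p = (e^0.0225 − 0.8395)/(1.1912 − 0.8395) = 0.1833/0.3518 = 0.5210
Terminal stock prices: S_u = 148.9, S_d = 104.9
Terminal payoffs (S − K): max(13.91, 0) = 13.91, max(-30.07, 0) = 0
Node 0 (S = 125): V_0 = e^(−0.0225)·[0.5210·13.9058 + 0.4790·0.0000] = 7.0843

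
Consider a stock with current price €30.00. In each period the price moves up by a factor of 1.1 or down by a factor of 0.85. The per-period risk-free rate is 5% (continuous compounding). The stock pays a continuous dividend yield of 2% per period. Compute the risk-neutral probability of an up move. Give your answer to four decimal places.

p = 0.7218

Per-period risk-free factor R = e^0.05 = 1.0513; dividend-adjusted growth = e^(0.05−0.02) = 1.0305.
Risk-neutral probability p = (1.0305 − 0.85)/(1.1 − 0.85) = 0.1805/0.2500 = 0.7218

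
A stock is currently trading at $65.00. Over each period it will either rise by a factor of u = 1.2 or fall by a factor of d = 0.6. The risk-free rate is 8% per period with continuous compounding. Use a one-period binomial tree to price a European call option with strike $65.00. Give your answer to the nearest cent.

$9.67

Risk-neutral probability p = (e^0.08 − 0.6)/(1.2 − 0.6) = 0.4833/0.6000 = 0.8055
Terminal stock prices: S_u = 78, S_d = 39
Terminal payoffs (S − K): max(13, 0) = 13, max(-26, 0) = 0
Node 0 (S = 65): V_0 = e^(−0.08)·[0.8055·13.0000 + 0.1945·0.0000] = 9.6662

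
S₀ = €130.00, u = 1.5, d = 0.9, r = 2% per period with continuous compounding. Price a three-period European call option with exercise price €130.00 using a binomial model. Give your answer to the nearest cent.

Risk-neutral probability p = (e^0.02 − 0.9)/(1.5 − 0.9) = 0.1202/0.6000 = 0.2003
Terminal stock prices: S_uuu = 438.8, S_uud = 263.2, S_udd = 158, S_ddd = 94.77
Terminal payoffs (S − K): max(308.8, 0) = 308.8, max(133.2, 0) = 133.2, max(27.95, 0) = 27.95, max(-35.23, 0) = 0
Node uu (S = 292.5): V_uu = e^(−0.02)·[0.2003·308.7500 + 0.7997·133.2500] = 165.0742
Node ud (S = 175.5): V_ud = e^(−0.02)·[0.2003·133.2500 + 0.7997·27.9500] = 48.0742
Node dd (S = 105.3): V_dd = e^(−0.02)·[0.2003·27.9500 + 0.7997·0.0000] = 5.4885
Node u (S = 195): V_u = e^(−0.02)·[0.2003·165.0742 + 0.7997·48.0742] = 70.0974
Node d (S = 117): V_d = e^(−0.02)·[0.2003·48.0742 + 0.7997·5.4885] = 13.7423
Node 0 (S = 130): V_0 = e^(−0.02)·[0.2003·70.0974 + 0.7997·13.7423] = 24.5366

€24.54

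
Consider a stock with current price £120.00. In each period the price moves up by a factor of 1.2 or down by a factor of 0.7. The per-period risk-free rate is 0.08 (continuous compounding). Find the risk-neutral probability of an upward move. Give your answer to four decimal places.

Risk-neutral probability p = (e^0.08 − 0.7)/(1.2 − 0.7) = 0.3833/0.5000 = 0.7666

p = 0.7666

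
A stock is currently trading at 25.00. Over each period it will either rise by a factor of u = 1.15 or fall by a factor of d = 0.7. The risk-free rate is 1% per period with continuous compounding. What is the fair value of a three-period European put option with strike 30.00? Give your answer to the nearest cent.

6.66

Risk-neutral probability p = (e^0.01 − 0.7)/(1.15 − 0.7) = 0.3101/0.4500 = 0.6890
Terminal stock prices: S_uuu = 38.02, S_uud = 23.14, S_udd = 14.09, S_ddd = 8.575
Terminal payoffs (K − S): max(-8.022, 0) = 0, max(6.856, 0) = 6.856, max(15.91, 0) = 15.91, max(21.43, 0) = 21.43
Node uu (S = 33.06): V_uu = e^(−0.01)·[0.6890·0.0000 + 0.3110·6.8563] = 2.1111
Node ud (S = 20.12): V_ud = e^(−0.01)·[0.6890·6.8563 + 0.3110·15.9125] = 9.5765
Node dd (S = 12.25): V_dd = e^(−0.01)·[0.6890·15.9125 + 0.3110·21.4250] = 17.4515
Node u (S = 28.75): V_u = e^(−0.01)·[0.6890·2.1111 + 0.3110·9.5765] = 4.3887
Node d (S = 17.5): V_d = e^(−0.01)·[0.6890·9.5765 + 0.3110·17.4515] = 11.9060
Node 0 (S = 25): V_0 = e^(−0.01)·[0.6890·4.3887 + 0.3110·11.9060] = 6.6596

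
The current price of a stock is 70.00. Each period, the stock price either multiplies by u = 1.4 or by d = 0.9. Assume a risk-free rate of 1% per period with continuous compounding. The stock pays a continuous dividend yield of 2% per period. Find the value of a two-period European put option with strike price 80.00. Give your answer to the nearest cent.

Per-period risk-free factor R = e^0.01 = 1.0101; dividend-adjusted growth = e^(0.01−0.02) = 0.9900.
Risk-neutral probability p = (0.9900 − 0.9)/(1.4 − 0.9) = 0.0900/0.5000 = 0.1801
Terminal stock prices: S_uu = 137.2, S_ud = 88.2, S_dd = 56.7
Terminal payoffs (K − S): max(-57.2, 0) = 0, max(-8.2, 0) = 0, max(23.3, 0) = 23.3
Node u (S = 98): V_u = e^(−0.01)·[0.1801·0.0000 + 0.8199·0.0000] = 0.0000
Node d (S = 63): V_d = e^(−0.01)·[0.1801·0.0000 + 0.8199·23.3000] = 18.9136
Node 0 (S = 70): V_0 = e^(−0.01)·[0.1801·0.0000 + 0.8199·18.9136] = 15.3530

15.35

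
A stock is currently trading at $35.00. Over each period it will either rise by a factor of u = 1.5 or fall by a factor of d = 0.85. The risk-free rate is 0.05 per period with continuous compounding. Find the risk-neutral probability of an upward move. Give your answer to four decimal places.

p = 0.3096

Risk-neutral probability p = (e^0.05 − 0.85)/(1.5 − 0.85) = 0.2013/0.6500 = 0.3096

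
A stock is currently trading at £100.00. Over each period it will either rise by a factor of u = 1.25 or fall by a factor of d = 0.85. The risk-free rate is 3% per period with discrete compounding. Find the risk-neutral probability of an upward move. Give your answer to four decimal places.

p = 0.4500

Risk-neutral probability p = (1 + 0.03 − 0.85)/(1.25 − 0.85) = 0.1800/0.4000 = 0.4500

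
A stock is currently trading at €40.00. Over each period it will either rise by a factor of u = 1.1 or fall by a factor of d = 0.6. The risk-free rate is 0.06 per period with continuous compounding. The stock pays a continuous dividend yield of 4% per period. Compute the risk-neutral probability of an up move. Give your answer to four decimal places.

p = 0.8404

Per-period risk-free factor R = e^0.06 = 1.0618; dividend-adjusted growth = e^(0.06−0.04) = 1.0202.
Risk-neutral probability p = (1.0202 − 0.6)/(1.1 − 0.6) = 0.4202/0.5000 = 0.8404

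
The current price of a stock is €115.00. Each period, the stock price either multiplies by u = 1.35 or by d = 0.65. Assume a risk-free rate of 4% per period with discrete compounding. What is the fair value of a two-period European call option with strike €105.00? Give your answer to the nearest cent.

€30.02

Risk-neutral probability p = (1 + 0.04 − 0.65)/(1.35 − 0.65) = 0.3900/0.7000 = 0.5571
Terminal stock prices: S_uu = 209.6, S_ud = 100.9, S_dd = 48.59
Terminal payoffs (S − K): max(104.6, 0) = 104.6, max(-4.087, 0) = 0, max(-56.41, 0) = 0
Node u (S = 155.2): V_u = 1/1.04·[0.5571·104.5875 + 0.4429·0.0000] = 56.0290
Node d (S = 74.75): V_d = 1/1.04·[0.5571·0.0000 + 0.4429·0.0000] = 0.0000
Node 0 (S = 115): V_0 = 1/1.04·[0.5571·56.0290 + 0.4429·0.0000] = 30.0155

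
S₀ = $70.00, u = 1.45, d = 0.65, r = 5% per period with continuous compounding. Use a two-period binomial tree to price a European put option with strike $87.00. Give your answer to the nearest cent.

$22.42

Risk-neutral probability p = (e^0.05 − 0.65)/(1.45 − 0.65) = 0.4013/0.8000 = 0.5016
Terminal stock prices: S_uu = 147.2, S_ud = 65.98, S_dd = 29.58
Terminal payoffs (K − S): max(-60.18, 0) = 0, max(21.02, 0) = 21.02, max(57.42, 0) = 57.42
Node u (S = 101.5): V_u = e^(−0.05)·[0.5016·0.0000 + 0.4984·21.0250] = 9.9680
Node d (S = 45.5): V_d = e^(−0.05)·[0.5016·21.0250 + 0.4984·57.4250] = 37.2570
Node 0 (S = 70): V_0 = e^(−0.05)·[0.5016·9.9680 + 0.4984·37.2570] = 22.4197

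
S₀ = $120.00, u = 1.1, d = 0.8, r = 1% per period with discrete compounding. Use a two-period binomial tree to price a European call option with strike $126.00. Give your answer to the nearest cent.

$9.22

Risk-neutral probability p = (1 + 0.01 − 0.8)/(1.1 − 0.8) = 0.2100/0.3000 = 0.7000
Terminal stock prices: S_uu = 145.2, S_ud = 105.6, S_dd = 76.8
Terminal payoffs (S − K): max(19.2, 0) = 19.2, max(-20.4, 0) = 0, max(-49.2, 0) = 0
Node u (S = 132): V_u = 1/1.01·[0.7000·19.2000 + 0.3000·0.0000] = 13.3069
Node d (S = 96): V_d = 1/1.01·[0.7000·0.0000 + 0.3000·0.0000] = 0.0000
Node 0 (S = 120): V_0 = 1/1.01·[0.7000·13.3069 + 0.3000·0.0000] = 9.2226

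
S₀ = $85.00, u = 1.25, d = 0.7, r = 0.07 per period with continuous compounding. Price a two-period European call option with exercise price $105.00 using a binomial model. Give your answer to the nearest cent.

$11.09

Risk-neutral probability p = (e^0.07 − 0.7)/(1.25 − 0.7) = 0.3725/0.5500 = 0.6773
Terminal stock prices: S_uu = 132.8, S_ud = 74.38, S_dd = 41.65
Terminal payoffs (S − K): max(27.81, 0) = 27.81, max(-30.62, 0) = 0, max(-63.35, 0) = 0
Node u (S = 106.2): V_u = e^(−0.07)·[0.6773·27.8125 + 0.3227·0.0000] = 17.5636
Node d (S = 59.5): V_d = e^(−0.07)·[0.6773·0.0000 + 0.3227·0.0000] = 0.0000
Node 0 (S = 85): V_0 = e^(−0.07)·[0.6773·17.5636 + 0.3227·0.0000] = 11.0914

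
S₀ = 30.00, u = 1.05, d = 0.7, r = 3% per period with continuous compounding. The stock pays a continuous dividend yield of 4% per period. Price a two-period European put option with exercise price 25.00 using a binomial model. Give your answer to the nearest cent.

Per-period risk-free factor R = e^0.03 = 1.0305; dividend-adjusted growth = e^(0.03−0.04) = 0.9900.
Risk-neutral probability p = (0.9900 − 0.7)/(1.05 − 0.7) = 0.2900/0.3500 = 0.8287
Terminal stock prices: S_uu = 33.08, S_ud = 22.05, S_dd = 14.7
Terminal payoffs (K − S): max(-8.075, 0) = 0, max(2.95, 0) = 2.95, max(10.3, 0) = 10.3
Node u (S = 31.5): V_u = e^(−0.03)·[0.8287·0.0000 + 0.1713·2.9500] = 0.4904
Node d (S = 21): V_d = e^(−0.03)·[0.8287·2.9500 + 0.1713·10.3000] = 4.0846
Node 0 (S = 30): V_0 = e^(−0.03)·[0.8287·0.4904 + 0.1713·4.0846] = 1.0733

1.07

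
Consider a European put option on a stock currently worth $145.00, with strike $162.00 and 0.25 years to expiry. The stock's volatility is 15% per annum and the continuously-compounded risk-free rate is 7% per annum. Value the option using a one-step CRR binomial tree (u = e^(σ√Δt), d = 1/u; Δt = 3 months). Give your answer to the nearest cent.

CRR parameters: u = e^(σ√Δt) = e^(0.15·√0.25) = 1.0779, d = 1/u = 0.9277
Per-period rate: rΔt = 0.07·0.25 = 0.0175, so R = e^0.0175 = 1.0177
Risk-neutral probability p = (e^0.0175 − 0.9277)/(1.0779 − 0.9277) = 0.0899/0.1501 = 0.5988
Terminal stock prices: S_u = 156.3, S_d = 134.5
Terminal payoffs (K − S): max(5.707, 0) = 5.707, max(27.48, 0) = 27.48
Node 0 (S = 145): V_0 = e^(−0.0175)·[0.5988·5.7068 + 0.4012·27.4772] = 14.1897

$14.19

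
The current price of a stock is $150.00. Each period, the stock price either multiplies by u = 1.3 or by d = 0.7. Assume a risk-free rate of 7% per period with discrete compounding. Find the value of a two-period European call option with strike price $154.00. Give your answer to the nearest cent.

Risk-neutral probability p = (1 + 0.07 − 0.7)/(1.3 − 0.7) = 0.3700/0.6000 = 0.6167
Terminal stock prices: S_uu = 253.5, S_ud = 136.5, S_dd = 73.5
Terminal payoffs (S − K): max(99.5, 0) = 99.5, max(-17.5, 0) = 0, max(-80.5, 0) = 0
Node u (S = 195): V_u = 1/1.07·[0.6167·99.5000 + 0.3833·0.0000] = 57.3442
Node d (S = 105): V_d = 1/1.07·[0.6167·0.0000 + 0.3833·0.0000] = 0.0000
Node 0 (S = 150): V_0 = 1/1.07·[0.6167·57.3442 + 0.3833·0.0000] = 33.0489

$33.05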